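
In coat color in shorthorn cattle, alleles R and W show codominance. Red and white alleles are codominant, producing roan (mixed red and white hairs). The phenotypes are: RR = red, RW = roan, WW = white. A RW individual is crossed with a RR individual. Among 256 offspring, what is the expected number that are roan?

Punnett square for RW × RR:
Offspring genotypes: 2 RR, 2 RW
Phenotype counts: 2 red, 2 roan
roan: 2 out of 4 → fraction 1/2
Expected count = 1/2 × 256 = 128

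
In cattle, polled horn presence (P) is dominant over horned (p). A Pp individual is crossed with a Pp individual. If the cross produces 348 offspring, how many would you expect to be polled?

Punnett square for Pp × Pp:
Offspring genotypes: 1 PP, 2 Pp, 1 pp
polled: 3, horned: 1
polled: 3 out of 4 → fraction 3/4
Expected count = 3/4 × 348 = 261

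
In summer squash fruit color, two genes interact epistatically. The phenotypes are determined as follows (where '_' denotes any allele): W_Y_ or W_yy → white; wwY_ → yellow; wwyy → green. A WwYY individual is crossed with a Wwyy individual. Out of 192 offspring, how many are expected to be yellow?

Cross: WwYY × Wwyy — consider each gene separately:
W gene: Ww × Ww → 1 WW, 2 Ww, 1 ww → 3 W_ : 1 ww (out of 4)
Y gene: YY × yy → 4 Yy → 4 Y_ (out of 4)
Genotype classes (out of 4 × 4 = 16): W_Y_ = 3×4 = 12; wwY_ = 1×4 = 4
Apply the phenotype rules: W_Y_ (12) → white; wwY_ (4) → yellow
Phenotype counts (out of 16): 12 white, 4 yellow
yellow: 4 out of 16 → fraction 1/4
Expected count = 1/4 × 192 = 48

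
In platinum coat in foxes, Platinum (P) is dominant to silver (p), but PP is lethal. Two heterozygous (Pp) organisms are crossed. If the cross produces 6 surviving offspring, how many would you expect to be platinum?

Cross: Pp × Pp
Punnett square offspring (before lethality): 1 PP, 2 Pp, 1 pp
The PP genotype is lethal (embryos die); surviving offspring: 2 Pp, 1 pp
platinum: 2 out of 3 → fraction 2/3
Expected count = 2/3 × 6 = 4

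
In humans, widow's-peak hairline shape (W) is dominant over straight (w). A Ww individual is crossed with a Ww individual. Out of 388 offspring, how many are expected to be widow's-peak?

Punnett square for Ww × Ww:
Offspring genotypes: 1 WW, 2 Ww, 1 ww
widow's-peak: 3, straight: 1
widow's-peak: 3 out of 4 → fraction 3/4
Expected count = 3/4 × 388 = 291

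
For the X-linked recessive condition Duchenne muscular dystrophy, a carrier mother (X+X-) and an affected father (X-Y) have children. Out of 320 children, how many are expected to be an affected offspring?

Cross: X+X- × X-Y
Offspring: 1 X+X-, 1 X+Y, 1 X-X-, 1 X-Y
Probability of an affected offspring: 2/4 = 1/2
Expected count = 1/2 × 320 = 160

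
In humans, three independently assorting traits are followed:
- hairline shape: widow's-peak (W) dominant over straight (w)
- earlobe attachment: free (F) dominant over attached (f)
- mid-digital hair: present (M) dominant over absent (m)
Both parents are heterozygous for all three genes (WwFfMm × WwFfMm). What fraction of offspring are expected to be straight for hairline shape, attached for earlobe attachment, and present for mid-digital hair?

Trihybrid cross: WwFfMm × WwFfMm
Each trait segregates independently with a 3:1 phenotypic ratio, so each gene contributes 3/4 (dominant) or 1/4 (recessive).
Target: straight (hairline shape), attached (earlobe attachment), present (mid-digital hair)
Probability = product of independent per-trait probabilities
= 1/4 × 1/4 × 3/4 = 3/64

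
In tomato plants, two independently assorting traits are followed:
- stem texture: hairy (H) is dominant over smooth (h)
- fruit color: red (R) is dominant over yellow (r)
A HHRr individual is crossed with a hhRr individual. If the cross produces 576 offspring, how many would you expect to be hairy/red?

Dihybrid cross HHRr × hhRr — consider each gene separately:
stem texture: HH × hh → 4 Hh → 4 H_ (out of 4)
fruit color: Rr × Rr → 1 RR, 2 Rr, 1 rr → 3 R_ : 1 rr (out of 4)
Combine (counts out of 4 × 4 = 16): hairy/red (H_R_) = 4×3 = 12; hairy/yellow (H_rr) = 4×1 = 4
Phenotype counts (out of 16): 12 hairy/red, 4 hairy/yellow
hairy/red: 12 out of 16 → fraction 3/4
Expected count = 3/4 × 576 = 432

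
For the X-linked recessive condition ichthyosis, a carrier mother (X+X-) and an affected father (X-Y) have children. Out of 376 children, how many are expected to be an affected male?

Cross: X+X- × X-Y
Offspring: 1 X+X-, 1 X+Y, 1 X-X-, 1 X-Y
Probability of an affected male: 1/4
Expected count = 1/4 × 376 = 94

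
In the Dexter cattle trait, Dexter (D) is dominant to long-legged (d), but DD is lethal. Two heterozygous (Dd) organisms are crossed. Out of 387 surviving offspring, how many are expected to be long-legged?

Cross: Dd × Dd
Punnett square offspring (before lethality): 1 DD, 2 Dd, 1 dd
The DD genotype is lethal (embryos die); surviving offspring: 2 Dd, 1 dd
long-legged: 1 out of 3 → fraction 1/3
Expected count = 1/3 × 387 = 129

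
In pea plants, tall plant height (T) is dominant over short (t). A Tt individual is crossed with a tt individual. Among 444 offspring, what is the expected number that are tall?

Punnett square for Tt × tt:
Offspring genotypes: 2 Tt, 2 tt
tall: 2, short: 2
tall: 2 out of 4 → fraction 1/2
Expected count = 1/2 × 444 = 222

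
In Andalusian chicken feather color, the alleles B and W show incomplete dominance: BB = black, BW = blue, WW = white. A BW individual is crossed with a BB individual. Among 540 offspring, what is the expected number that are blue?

Punnett square for BW × BB:
Offspring genotypes: 2 BB, 2 BW
Phenotype counts: 2 black, 2 blue
blue: 2 out of 4 → fraction 1/2
Expected count = 1/2 × 540 = 270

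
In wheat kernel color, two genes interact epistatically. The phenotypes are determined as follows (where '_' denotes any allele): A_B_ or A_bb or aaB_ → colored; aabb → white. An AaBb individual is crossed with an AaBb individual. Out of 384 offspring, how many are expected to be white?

Cross: AaBb × AaBb — consider each gene separately:
A gene: Aa × Aa → 1 AA, 2 Aa, 1 aa → 3 A_ : 1 aa (out of 4)
B gene: Bb × Bb → 1 BB, 2 Bb, 1 bb → 3 B_ : 1 bb (out of 4)
Genotype classes (out of 4 × 4 = 16): A_B_ = 3×3 = 9; A_bb = 3×1 = 3; aaB_ = 1×3 = 3; aabb = 1×1 = 1
Apply the phenotype rules: A_B_ (9) + A_bb (3) + aaB_ (3) → colored; aabb (1) → white
Phenotype counts (out of 16): 15 colored, 1 white
white: 1 out of 16 → fraction 1/16
Expected count = 1/16 × 384 = 24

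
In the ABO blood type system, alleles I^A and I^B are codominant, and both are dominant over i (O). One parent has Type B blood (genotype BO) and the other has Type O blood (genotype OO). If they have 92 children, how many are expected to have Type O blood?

Cross: BO × OO
Possible offspring genotypes: 2 BO, 2 OO
Blood type counts: 2 Type B, 2 Type O
Probability of Type O: 2/4 = 1/2
Expected count = 1/2 × 92 = 46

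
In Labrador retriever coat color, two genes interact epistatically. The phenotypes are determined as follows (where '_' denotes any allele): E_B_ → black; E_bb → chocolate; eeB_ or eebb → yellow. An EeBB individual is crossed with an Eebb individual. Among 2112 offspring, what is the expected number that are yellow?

Cross: EeBB × Eebb — consider each gene separately:
E gene: Ee × Ee → 1 EE, 2 Ee, 1 ee → 3 E_ : 1 ee (out of 4)
B gene: BB × bb → 4 Bb → 4 B_ (out of 4)
Genotype classes (out of 4 × 4 = 16): E_B_ = 3×4 = 12; eeB_ = 1×4 = 4
Apply the phenotype rules: E_B_ (12) → black; eeB_ (4) → yellow
Phenotype counts (out of 16): 12 black, 4 yellow
yellow: 4 out of 16 → fraction 1/4
Expected count = 1/4 × 2112 = 528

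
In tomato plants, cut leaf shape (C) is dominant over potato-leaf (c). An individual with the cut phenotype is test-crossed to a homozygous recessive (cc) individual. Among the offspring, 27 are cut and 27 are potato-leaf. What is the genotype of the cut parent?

Test cross: ? × cc
Offspring: 27 cut, 27 potato-leaf — approximately 1:1.
A 1:1 ratio in a test cross indicates the unknown parent is heterozygous (Cc).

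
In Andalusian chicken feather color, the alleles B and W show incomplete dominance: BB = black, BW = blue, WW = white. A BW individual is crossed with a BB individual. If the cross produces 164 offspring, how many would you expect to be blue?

Punnett square for BW × BB:
Offspring genotypes: 2 BB, 2 BW
Phenotype counts: 2 black, 2 blue
blue: 2 out of 4 → fraction 1/2
Expected count = 1/2 × 164 = 82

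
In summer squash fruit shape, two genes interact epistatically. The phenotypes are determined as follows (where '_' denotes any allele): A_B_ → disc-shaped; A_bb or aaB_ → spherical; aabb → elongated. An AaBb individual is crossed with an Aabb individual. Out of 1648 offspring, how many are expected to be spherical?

Cross: AaBb × Aabb — consider each gene separately:
A gene: Aa × Aa → 1 AA, 2 Aa, 1 aa → 3 A_ : 1 aa (out of 4)
B gene: Bb × bb → 2 Bb, 2 bb → 2 B_ : 2 bb (out of 4)
Genotype classes (out of 4 × 4 = 16): A_B_ = 3×2 = 6; A_bb = 3×2 = 6; aaB_ = 1×2 = 2; aabb = 1×2 = 2
Apply the phenotype rules: A_B_ (6) → disc-shaped; A_bb (6) + aaB_ (2) → spherical; aabb (2) → elongated
Phenotype counts (out of 16): 6 disc-shaped, 8 spherical, 2 elongated
spherical: 8 out of 16 → fraction 1/2
Expected count = 1/2 × 1648 = 824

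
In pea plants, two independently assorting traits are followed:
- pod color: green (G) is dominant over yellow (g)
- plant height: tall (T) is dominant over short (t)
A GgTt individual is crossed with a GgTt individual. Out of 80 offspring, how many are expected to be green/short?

Dihybrid cross GgTt × GgTt — consider each gene separately:
pod color: Gg × Gg → 1 GG, 2 Gg, 1 gg → 3 G_ : 1 gg (out of 4)
plant height: Tt × Tt → 1 TT, 2 Tt, 1 tt → 3 T_ : 1 tt (out of 4)
Combine (counts out of 4 × 4 = 16): green/tall (G_T_) = 3×3 = 9; green/short (G_tt) = 3×1 = 3; yellow/tall (ggT_) = 1×3 = 3; yellow/short (ggtt) = 1×1 = 1
Phenotype counts (out of 16): 9 green/tall, 3 green/short, 3 yellow/tall, 1 yellow/short
green/short: 3 out of 16 → fraction 3/16
Expected count = 3/16 × 80 = 15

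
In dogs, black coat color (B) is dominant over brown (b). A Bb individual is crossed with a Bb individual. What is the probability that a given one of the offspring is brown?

Punnett square for Bb × Bb:
Offspring genotypes: 1 BB, 2 Bb, 1 bb
black: 3, brown: 1
brown: 1 out of 4
Probability: 1/4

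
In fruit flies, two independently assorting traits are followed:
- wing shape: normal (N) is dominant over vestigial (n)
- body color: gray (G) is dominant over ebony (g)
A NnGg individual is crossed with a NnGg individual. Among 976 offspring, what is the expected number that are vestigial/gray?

Dihybrid cross NnGg × NnGg — consider each gene separately:
wing shape: Nn × Nn → 1 NN, 2 Nn, 1 nn → 3 N_ : 1 nn (out of 4)
body color: Gg × Gg → 1 GG, 2 Gg, 1 gg → 3 G_ : 1 gg (out of 4)
Combine (counts out of 4 × 4 = 16): normal/gray (N_G_) = 3×3 = 9; normal/ebony (N_gg) = 3×1 = 3; vestigial/gray (nnG_) = 1×3 = 3; vestigial/ebony (nngg) = 1×1 = 1
Phenotype counts (out of 16): 9 normal/gray, 3 normal/ebony, 3 vestigial/gray, 1 vestigial/ebony
vestigial/gray: 3 out of 16 → fraction 3/16
Expected count = 3/16 × 976 = 183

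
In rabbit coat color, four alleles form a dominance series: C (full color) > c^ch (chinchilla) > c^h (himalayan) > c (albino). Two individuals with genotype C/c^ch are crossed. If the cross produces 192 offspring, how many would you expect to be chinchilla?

Cross: C/c^ch × C/c^ch
Allele dominance: C > c^ch > c^h > c
Offspring genotypes: 1 C/C, 2 C/c^ch, 1 c^ch/c^ch
Phenotype counts: 3 full color, 1 chinchilla
chinchilla: 1 out of 4 → fraction 1/4
Expected count = 1/4 × 192 = 48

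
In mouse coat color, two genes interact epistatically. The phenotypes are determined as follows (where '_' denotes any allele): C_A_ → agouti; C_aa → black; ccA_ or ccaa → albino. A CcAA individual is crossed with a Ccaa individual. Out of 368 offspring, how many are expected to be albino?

Cross: CcAA × Ccaa — consider each gene separately:
C gene: Cc × Cc → 1 CC, 2 Cc, 1 cc → 3 C_ : 1 cc (out of 4)
A gene: AA × aa → 4 Aa → 4 A_ (out of 4)
Genotype classes (out of 4 × 4 = 16): C_A_ = 3×4 = 12; ccA_ = 1×4 = 4
Apply the phenotype rules: C_A_ (12) → agouti; ccA_ (4) → albino
Phenotype counts (out of 16): 12 agouti, 4 albino
albino: 4 out of 16 → fraction 1/4
Expected count = 1/4 × 368 = 92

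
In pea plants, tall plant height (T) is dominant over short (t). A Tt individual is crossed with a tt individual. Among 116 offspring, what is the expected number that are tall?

Punnett square for Tt × tt:
Offspring genotypes: 2 Tt, 2 tt
tall: 2, short: 2
tall: 2 out of 4 → fraction 1/2
Expected count = 1/2 × 116 = 58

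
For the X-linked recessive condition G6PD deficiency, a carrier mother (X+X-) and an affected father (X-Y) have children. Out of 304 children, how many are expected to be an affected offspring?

Cross: X+X- × X-Y
Offspring: 1 X+X-, 1 X+Y, 1 X-X-, 1 X-Y
Probability of an affected offspring: 2/4 = 1/2
Expected count = 1/2 × 304 = 152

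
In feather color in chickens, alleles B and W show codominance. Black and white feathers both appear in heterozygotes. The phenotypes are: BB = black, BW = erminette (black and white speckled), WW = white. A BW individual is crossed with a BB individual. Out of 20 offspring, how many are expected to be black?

Punnett square for BW × BB:
Offspring genotypes: 2 BB, 2 BW
Phenotype counts: 2 black, 2 erminette (black and white speckled)
black: 2 out of 4 → fraction 1/2
Expected count = 1/2 × 20 = 10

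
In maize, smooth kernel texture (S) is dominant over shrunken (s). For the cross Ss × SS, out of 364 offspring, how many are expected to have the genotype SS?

Punnett square for Ss × SS:
Offspring genotypes: 2 SS, 2 Ss
Total offspring: 4
Count with target: 2
Probability: 2/4 = 1/2
Expected count = 1/2 × 364 = 182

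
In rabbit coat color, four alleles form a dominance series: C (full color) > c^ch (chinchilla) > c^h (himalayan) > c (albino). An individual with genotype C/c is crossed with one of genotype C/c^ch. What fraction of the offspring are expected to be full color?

Cross: C/c × C/c^ch
Allele dominance: C > c^ch > c^h > c
Offspring genotypes: 1 C/C, 1 C/c^ch, 1 C/c, 1 c^ch/c
Phenotype counts: 3 full color, 1 chinchilla
full color: 3 out of 4
Probability: 3/4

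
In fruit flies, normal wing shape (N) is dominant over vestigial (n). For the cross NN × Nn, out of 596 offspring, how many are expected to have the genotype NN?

Punnett square for NN × Nn:
Offspring genotypes: 2 NN, 2 Nn
Total offspring: 4
Count with target: 2
Probability: 2/4 = 1/2
Expected count = 1/2 × 596 = 298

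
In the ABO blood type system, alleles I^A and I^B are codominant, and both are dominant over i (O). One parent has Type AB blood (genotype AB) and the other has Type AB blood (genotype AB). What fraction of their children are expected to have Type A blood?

Cross: AB × AB
Possible offspring genotypes: 1 AA, 2 AB, 1 BB
Blood type counts: 1 Type A, 2 Type AB, 1 Type B
Probability of Type A: 1/4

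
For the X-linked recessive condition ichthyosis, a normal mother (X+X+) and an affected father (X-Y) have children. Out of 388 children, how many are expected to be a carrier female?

Cross: X+X+ × X-Y
Offspring: 2 X+X-, 2 X+Y
Probability of a carrier female: 2/4 = 1/2
Expected count = 1/2 × 388 = 194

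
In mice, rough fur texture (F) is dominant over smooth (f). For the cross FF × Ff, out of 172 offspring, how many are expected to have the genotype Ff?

Punnett square for FF × Ff:
Offspring genotypes: 2 FF, 2 Ff
Total offspring: 4
Count with target: 2
Probability: 2/4 = 1/2
Expected count = 1/2 × 172 = 86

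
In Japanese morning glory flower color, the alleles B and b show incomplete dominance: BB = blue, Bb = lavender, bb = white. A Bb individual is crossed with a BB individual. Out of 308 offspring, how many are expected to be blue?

Punnett square for Bb × BB:
Offspring genotypes: 2 BB, 2 Bb
Phenotype counts: 2 blue, 2 lavender
blue: 2 out of 4 → fraction 1/2
Expected count = 1/2 × 308 = 154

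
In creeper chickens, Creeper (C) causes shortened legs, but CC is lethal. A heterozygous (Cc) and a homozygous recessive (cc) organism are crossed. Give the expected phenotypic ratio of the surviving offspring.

Cross: Cc × cc
Punnett square offspring (before lethality): 2 Cc, 2 cc
No CC offspring are produced in this cross.
Ratio: 1 creeper : 1 normal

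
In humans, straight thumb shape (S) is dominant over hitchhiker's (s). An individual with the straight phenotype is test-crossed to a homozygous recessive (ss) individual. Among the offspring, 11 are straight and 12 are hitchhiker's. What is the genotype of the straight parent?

Test cross: ? × ss
Offspring: 11 straight, 12 hitchhiker's — approximately 1:1.
A 1:1 ratio in a test cross indicates the unknown parent is heterozygous (Ss).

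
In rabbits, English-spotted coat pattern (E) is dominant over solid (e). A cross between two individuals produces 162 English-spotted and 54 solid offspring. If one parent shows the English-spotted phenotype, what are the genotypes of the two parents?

Observed offspring: 162 English-spotted, 54 solid
The observed ratio simplifies to 3:1. Solid (ee) offspring appear, so each parent must contribute one e allele. The parent stated to show English-spotted carries E, so it is Ee. The other parent is then either Ee or ee: Ee × ee would give a 1:1 split, whereas Ee × Ee gives 3:1 — matching the data. So both parents are heterozygous (Ee × Ee).
Parent genotypes: Ee × Ee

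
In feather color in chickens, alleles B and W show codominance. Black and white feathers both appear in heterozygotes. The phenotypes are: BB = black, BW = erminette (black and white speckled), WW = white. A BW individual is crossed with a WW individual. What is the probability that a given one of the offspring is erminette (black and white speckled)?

Punnett square for BW × WW:
Offspring genotypes: 2 BW, 2 WW
Phenotype counts: 2 erminette (black and white speckled), 2 white
erminette (black and white speckled): 2 out of 4
Probability: 2/4 = 1/2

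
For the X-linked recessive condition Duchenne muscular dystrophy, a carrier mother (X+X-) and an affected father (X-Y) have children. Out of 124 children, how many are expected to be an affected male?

Cross: X+X- × X-Y
Offspring: 1 X+X-, 1 X+Y, 1 X-X-, 1 X-Y
Probability of an affected male: 1/4
Expected count = 1/4 × 124 = 31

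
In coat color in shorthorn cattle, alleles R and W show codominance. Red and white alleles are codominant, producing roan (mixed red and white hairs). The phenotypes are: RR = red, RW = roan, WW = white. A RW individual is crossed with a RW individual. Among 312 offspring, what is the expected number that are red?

Punnett square for RW × RW:
Offspring genotypes: 1 RR, 2 RW, 1 WW
Phenotype counts: 1 red, 2 roan, 1 white
red: 1 out of 4 → fraction 1/4
Expected count = 1/4 × 312 = 78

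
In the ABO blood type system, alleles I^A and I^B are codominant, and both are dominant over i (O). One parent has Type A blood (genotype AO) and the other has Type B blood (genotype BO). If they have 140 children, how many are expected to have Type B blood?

Cross: AO × BO
Possible offspring genotypes: 1 AB, 1 AO, 1 BO, 1 OO
Blood type counts: 1 Type AB, 1 Type A, 1 Type B, 1 Type O
Probability of Type B: 1/4
Expected count = 1/4 × 140 = 35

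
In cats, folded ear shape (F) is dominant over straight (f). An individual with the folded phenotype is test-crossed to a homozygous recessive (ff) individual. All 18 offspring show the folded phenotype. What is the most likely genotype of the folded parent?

Test cross: ? × ff
All offspring are folded.
If the unknown parent were heterozygous (Ff), about half of 18 offspring would be straight; none are. The unknown parent is most likely homozygous dominant (FF).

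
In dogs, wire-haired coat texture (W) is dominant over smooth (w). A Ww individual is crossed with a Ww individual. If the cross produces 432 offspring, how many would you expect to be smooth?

Punnett square for Ww × Ww:
Offspring genotypes: 1 WW, 2 Ww, 1 ww
wire-haired: 3, smooth: 1
smooth: 1 out of 4 → fraction 1/4
Expected count = 1/4 × 432 = 108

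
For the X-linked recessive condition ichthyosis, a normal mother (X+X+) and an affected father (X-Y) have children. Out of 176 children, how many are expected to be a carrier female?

Cross: X+X+ × X-Y
Offspring: 2 X+X-, 2 X+Y
Probability of a carrier female: 2/4 = 1/2
Expected count = 1/2 × 176 = 88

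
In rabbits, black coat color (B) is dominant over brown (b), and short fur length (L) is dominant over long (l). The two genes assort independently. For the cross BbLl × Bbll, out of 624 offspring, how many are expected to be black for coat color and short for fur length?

Dihybrid cross BbLl × Bbll — consider each gene separately:
coat color: Bb × Bb → 1 BB, 2 Bb, 1 bb → 3 B_ : 1 bb (out of 4)
fur length: Ll × ll → 2 Ll, 2 ll → 2 L_ : 2 ll (out of 4)
Looking for: black (B_) and short (L_)
P(black) = 3/4, P(short) = 2/4
P(both) = 3/4 × 2/4 = 6/16 = 3/8
Expected count = 3/8 × 624 = 234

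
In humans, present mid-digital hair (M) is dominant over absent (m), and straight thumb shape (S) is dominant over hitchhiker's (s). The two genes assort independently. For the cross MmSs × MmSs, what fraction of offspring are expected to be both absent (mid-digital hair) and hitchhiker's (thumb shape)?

Dihybrid cross MmSs × MmSs — consider each gene separately:
mid-digital hair: Mm × Mm → 1 MM, 2 Mm, 1 mm → 3 M_ : 1 mm (out of 4)
thumb shape: Ss × Ss → 1 SS, 2 Ss, 1 ss → 3 S_ : 1 ss (out of 4)
Looking for: absent (mm) and hitchhiker's (ss)
P(absent) = 1/4, P(hitchhiker's) = 1/4
P(both) = 1/4 × 1/4 = 1/16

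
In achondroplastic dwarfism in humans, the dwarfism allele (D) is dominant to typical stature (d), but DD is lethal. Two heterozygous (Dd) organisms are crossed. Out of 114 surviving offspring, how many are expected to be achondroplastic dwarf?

Cross: Dd × Dd
Punnett square offspring (before lethality): 1 DD, 2 Dd, 1 dd
The DD genotype is lethal (embryos die); surviving offspring: 2 Dd, 1 dd
achondroplastic dwarf: 2 out of 3 → fraction 2/3
Expected count = 2/3 × 114 = 76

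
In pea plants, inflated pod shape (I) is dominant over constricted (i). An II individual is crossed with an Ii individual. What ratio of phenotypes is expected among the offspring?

Punnett square for II × Ii:
Offspring genotypes: 2 II, 2 Ii
inflated: 4, constricted: 0
Ratio: all inflated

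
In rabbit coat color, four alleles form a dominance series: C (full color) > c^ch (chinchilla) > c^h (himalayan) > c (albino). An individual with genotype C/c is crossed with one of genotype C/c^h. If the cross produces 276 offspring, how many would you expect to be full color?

Cross: C/c × C/c^h
Allele dominance: C > c^ch > c^h > c
Offspring genotypes: 1 C/C, 1 C/c^h, 1 C/c, 1 c^h/c
Phenotype counts: 3 full color, 1 himalayan
full color: 3 out of 4 → fraction 3/4
Expected count = 3/4 × 276 = 207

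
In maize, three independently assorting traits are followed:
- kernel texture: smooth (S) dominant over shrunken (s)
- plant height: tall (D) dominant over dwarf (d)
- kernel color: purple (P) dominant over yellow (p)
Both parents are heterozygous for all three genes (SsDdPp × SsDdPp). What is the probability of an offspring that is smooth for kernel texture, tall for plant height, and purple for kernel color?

Trihybrid cross: SsDdPp × SsDdPp
Each trait segregates independently with a 3:1 phenotypic ratio, so each gene contributes 3/4 (dominant) or 1/4 (recessive).
Target: smooth (kernel texture), tall (plant height), purple (kernel color)
Probability = product of independent per-trait probabilities
= 3/4 × 3/4 × 3/4 = 27/64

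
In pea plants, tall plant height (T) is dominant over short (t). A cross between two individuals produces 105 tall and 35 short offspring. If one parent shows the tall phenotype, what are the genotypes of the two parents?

Observed offspring: 105 tall, 35 short
The observed ratio simplifies to 3:1. Short (tt) offspring appear, so each parent must contribute one t allele. The parent stated to show tall carries T, so it is Tt. The other parent is then either Tt or tt: Tt × tt would give a 1:1 split, whereas Tt × Tt gives 3:1 — matching the data. So both parents are heterozygous (Tt × Tt).
Parent genotypes: Tt × Tt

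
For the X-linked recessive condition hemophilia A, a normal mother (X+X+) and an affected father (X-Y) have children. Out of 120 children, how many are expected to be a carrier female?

Cross: X+X+ × X-Y
Offspring: 2 X+X-, 2 X+Y
Probability of a carrier female: 2/4 = 1/2
Expected count = 1/2 × 120 = 60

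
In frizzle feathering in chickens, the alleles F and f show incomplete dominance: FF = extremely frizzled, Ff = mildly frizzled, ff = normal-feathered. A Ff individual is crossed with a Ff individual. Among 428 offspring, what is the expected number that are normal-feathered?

Punnett square for Ff × Ff:
Offspring genotypes: 1 FF, 2 Ff, 1 ff
Phenotype counts: 1 extremely frizzled, 2 mildly frizzled, 1 normal-feathered
normal-feathered: 1 out of 4 → fraction 1/4
Expected count = 1/4 × 428 = 107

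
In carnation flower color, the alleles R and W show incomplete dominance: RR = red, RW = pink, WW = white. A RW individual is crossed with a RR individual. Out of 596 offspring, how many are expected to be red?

Punnett square for RW × RR:
Offspring genotypes: 2 RR, 2 RW
Phenotype counts: 2 red, 2 pink
red: 2 out of 4 → fraction 1/2
Expected count = 1/2 × 596 = 298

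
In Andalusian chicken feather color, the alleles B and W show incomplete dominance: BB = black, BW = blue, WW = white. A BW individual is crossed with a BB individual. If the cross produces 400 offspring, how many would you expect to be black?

Punnett square for BW × BB:
Offspring genotypes: 2 BB, 2 BW
Phenotype counts: 2 black, 2 blue
black: 2 out of 4 → fraction 1/2
Expected count = 1/2 × 400 = 200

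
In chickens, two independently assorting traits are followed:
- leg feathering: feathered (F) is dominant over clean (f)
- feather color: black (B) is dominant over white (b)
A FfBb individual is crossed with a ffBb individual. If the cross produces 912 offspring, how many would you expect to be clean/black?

Dihybrid cross FfBb × ffBb — consider each gene separately:
leg feathering: Ff × ff → 2 Ff, 2 ff → 2 F_ : 2 ff (out of 4)
feather color: Bb × Bb → 1 BB, 2 Bb, 1 bb → 3 B_ : 1 bb (out of 4)
Combine (counts out of 4 × 4 = 16): feathered/black (F_B_) = 2×3 = 6; feathered/white (F_bb) = 2×1 = 2; clean/black (ffB_) = 2×3 = 6; clean/white (ffbb) = 2×1 = 2
Phenotype counts (out of 16): 6 feathered/black, 2 feathered/white, 6 clean/black, 2 clean/white
clean/black: 6 out of 16 → fraction 3/8
Expected count = 3/8 × 912 = 342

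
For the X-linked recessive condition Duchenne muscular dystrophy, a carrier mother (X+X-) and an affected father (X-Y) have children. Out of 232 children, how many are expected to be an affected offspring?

Cross: X+X- × X-Y
Offspring: 1 X+X-, 1 X+Y, 1 X-X-, 1 X-Y
Probability of an affected offspring: 2/4 = 1/2
Expected count = 1/2 × 232 = 116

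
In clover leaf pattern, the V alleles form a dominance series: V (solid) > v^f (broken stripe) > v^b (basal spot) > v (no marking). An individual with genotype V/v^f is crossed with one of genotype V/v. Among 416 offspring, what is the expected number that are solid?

Cross: V/v^f × V/v
Allele dominance: V > v^f > v^b > v
Offspring genotypes: 1 V/V, 1 V/v, 1 V/v^f, 1 v^f/v
Phenotype counts: 3 solid, 1 broken stripe
solid: 3 out of 4 → fraction 3/4
Expected count = 3/4 × 416 = 312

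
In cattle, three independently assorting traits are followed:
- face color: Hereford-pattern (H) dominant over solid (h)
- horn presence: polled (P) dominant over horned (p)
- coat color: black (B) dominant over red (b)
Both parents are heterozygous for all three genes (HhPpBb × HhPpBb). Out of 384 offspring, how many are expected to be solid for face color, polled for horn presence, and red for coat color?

Trihybrid cross: HhPpBb × HhPpBb
Each trait segregates independently with a 3:1 phenotypic ratio, so each gene contributes 3/4 (dominant) or 1/4 (recessive).
Target: solid (face color), polled (horn presence), red (coat color)
Probability = product of independent per-trait probabilities
= 1/4 × 3/4 × 1/4 = 3/64
Expected count = 3/64 × 384 = 18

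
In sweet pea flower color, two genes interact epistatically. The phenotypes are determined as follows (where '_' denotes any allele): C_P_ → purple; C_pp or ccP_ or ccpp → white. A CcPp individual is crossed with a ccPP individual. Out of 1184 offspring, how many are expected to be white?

Cross: CcPp × ccPP — consider each gene separately:
C gene: Cc × cc → 2 Cc, 2 cc → 2 C_ : 2 cc (out of 4)
P gene: Pp × PP → 2 PP, 2 Pp → 4 P_ (out of 4)
Genotype classes (out of 4 × 4 = 16): C_P_ = 2×4 = 8; ccP_ = 2×4 = 8
Apply the phenotype rules: C_P_ (8) → purple; ccP_ (8) → white
Phenotype counts (out of 16): 8 purple, 8 white
white: 8 out of 16 → fraction 1/2
Expected count = 1/2 × 1184 = 592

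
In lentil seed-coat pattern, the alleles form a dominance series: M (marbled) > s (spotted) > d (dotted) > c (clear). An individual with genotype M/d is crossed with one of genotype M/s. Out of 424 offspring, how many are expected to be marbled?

Cross: M/d × M/s
Allele dominance: M > s > d > c
Offspring genotypes: 1 M/M, 1 M/s, 1 M/d, 1 s/d
Phenotype counts: 3 marbled, 1 spotted
marbled: 3 out of 4 → fraction 3/4
Expected count = 3/4 × 424 = 318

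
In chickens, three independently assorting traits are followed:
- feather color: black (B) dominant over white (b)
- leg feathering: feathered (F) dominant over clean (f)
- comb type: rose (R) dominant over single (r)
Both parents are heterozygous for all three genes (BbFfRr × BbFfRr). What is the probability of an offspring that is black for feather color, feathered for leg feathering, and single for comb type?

Trihybrid cross: BbFfRr × BbFfRr
Each trait segregates independently with a 3:1 phenotypic ratio, so each gene contributes 3/4 (dominant) or 1/4 (recessive).
Target: black (feather color), feathered (leg feathering), single (comb type)
Probability = product of independent per-trait probabilities
= 3/4 × 3/4 × 1/4 = 9/64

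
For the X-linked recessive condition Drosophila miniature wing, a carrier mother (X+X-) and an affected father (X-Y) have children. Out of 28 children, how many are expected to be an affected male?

Cross: X+X- × X-Y
Offspring: 1 X+X-, 1 X+Y, 1 X-X-, 1 X-Y
Probability of an affected male: 1/4
Expected count = 1/4 × 28 = 7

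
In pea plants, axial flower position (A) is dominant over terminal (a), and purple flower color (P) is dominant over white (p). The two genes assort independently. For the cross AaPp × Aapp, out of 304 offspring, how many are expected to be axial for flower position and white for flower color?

Dihybrid cross AaPp × Aapp — consider each gene separately:
flower position: Aa × Aa → 1 AA, 2 Aa, 1 aa → 3 A_ : 1 aa (out of 4)
flower color: Pp × pp → 2 Pp, 2 pp → 2 P_ : 2 pp (out of 4)
Looking for: axial (A_) and white (pp)
P(axial) = 3/4, P(white) = 2/4
P(both) = 3/4 × 2/4 = 6/16 = 3/8
Expected count = 3/8 × 304 = 114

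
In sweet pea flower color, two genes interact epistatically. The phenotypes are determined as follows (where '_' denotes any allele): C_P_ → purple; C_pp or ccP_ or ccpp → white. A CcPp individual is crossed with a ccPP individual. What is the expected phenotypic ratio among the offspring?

Cross: CcPp × ccPP — consider each gene separately:
C gene: Cc × cc → 2 Cc, 2 cc → 2 C_ : 2 cc (out of 4)
P gene: Pp × PP → 2 PP, 2 Pp → 4 P_ (out of 4)
Genotype classes (out of 4 × 4 = 16): C_P_ = 2×4 = 8; ccP_ = 2×4 = 8
Apply the phenotype rules: C_P_ (8) → purple; ccP_ (8) → white
Phenotype counts (out of 16): 8 purple, 8 white
Ratio: 1 purple : 1 white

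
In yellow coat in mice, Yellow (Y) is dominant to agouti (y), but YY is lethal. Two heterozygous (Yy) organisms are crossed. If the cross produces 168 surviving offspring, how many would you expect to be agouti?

Cross: Yy × Yy
Punnett square offspring (before lethality): 1 YY, 2 Yy, 1 yy
The YY genotype is lethal (embryos die); surviving offspring: 2 Yy, 1 yy
agouti: 1 out of 3 → fraction 1/3
Expected count = 1/3 × 168 = 56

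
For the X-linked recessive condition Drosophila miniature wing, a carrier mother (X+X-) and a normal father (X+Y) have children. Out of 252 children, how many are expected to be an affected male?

Cross: X+X- × X+Y
Offspring: 1 X+X+, 1 X+Y, 1 X+X-, 1 X-Y
Probability of an affected male: 1/4
Expected count = 1/4 × 252 = 63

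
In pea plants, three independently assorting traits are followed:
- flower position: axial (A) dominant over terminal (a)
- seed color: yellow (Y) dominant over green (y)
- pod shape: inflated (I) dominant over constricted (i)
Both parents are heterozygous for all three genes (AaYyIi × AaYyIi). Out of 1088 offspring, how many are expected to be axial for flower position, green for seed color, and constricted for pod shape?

Trihybrid cross: AaYyIi × AaYyIi
Each trait segregates independently with a 3:1 phenotypic ratio, so each gene contributes 3/4 (dominant) or 1/4 (recessive).
Target: axial (flower position), green (seed color), constricted (pod shape)
Probability = product of independent per-trait probabilities
= 3/4 × 1/4 × 1/4 = 3/64
Expected count = 3/64 × 1088 = 51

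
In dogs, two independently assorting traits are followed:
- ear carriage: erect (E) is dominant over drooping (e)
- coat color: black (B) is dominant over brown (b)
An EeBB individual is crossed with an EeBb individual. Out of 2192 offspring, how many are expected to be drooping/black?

Dihybrid cross EeBB × EeBb — consider each gene separately:
ear carriage: Ee × Ee → 1 EE, 2 Ee, 1 ee → 3 E_ : 1 ee (out of 4)
coat color: BB × Bb → 2 BB, 2 Bb → 4 B_ (out of 4)
Combine (counts out of 4 × 4 = 16): erect/black (E_B_) = 3×4 = 12; drooping/black (eeB_) = 1×4 = 4
Phenotype counts (out of 16): 12 erect/black, 4 drooping/black
drooping/black: 4 out of 16 → fraction 1/4
Expected count = 1/4 × 2192 = 548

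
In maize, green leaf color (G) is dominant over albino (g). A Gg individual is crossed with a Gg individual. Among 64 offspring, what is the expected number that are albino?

Punnett square for Gg × Gg:
Offspring genotypes: 1 GG, 2 Gg, 1 gg
green: 3, albino: 1
albino: 1 out of 4 → fraction 1/4
Expected count = 1/4 × 64 = 16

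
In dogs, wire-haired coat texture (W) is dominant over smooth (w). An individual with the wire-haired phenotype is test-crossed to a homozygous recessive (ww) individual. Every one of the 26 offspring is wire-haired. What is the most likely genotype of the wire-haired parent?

Test cross: ? × ww
All offspring are wire-haired.
If the unknown parent were heterozygous (Ww), about half of 26 offspring would be smooth; none are. The unknown parent is most likely homozygous dominant (WW).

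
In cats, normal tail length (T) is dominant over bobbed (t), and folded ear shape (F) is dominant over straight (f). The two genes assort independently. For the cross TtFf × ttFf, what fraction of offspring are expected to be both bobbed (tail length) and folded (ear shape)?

Dihybrid cross TtFf × ttFf — consider each gene separately:
tail length: Tt × tt → 2 Tt, 2 tt → 2 T_ : 2 tt (out of 4)
ear shape: Ff × Ff → 1 FF, 2 Ff, 1 ff → 3 F_ : 1 ff (out of 4)
Looking for: bobbed (tt) and folded (F_)
P(bobbed) = 2/4, P(folded) = 3/4
P(both) = 2/4 × 3/4 = 6/16 = 3/8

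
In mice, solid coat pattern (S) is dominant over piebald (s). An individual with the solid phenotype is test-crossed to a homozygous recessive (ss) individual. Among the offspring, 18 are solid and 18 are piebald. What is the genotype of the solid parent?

Test cross: ? × ss
Offspring: 18 solid, 18 piebald — approximately 1:1.
A 1:1 ratio in a test cross indicates the unknown parent is heterozygous (Ss).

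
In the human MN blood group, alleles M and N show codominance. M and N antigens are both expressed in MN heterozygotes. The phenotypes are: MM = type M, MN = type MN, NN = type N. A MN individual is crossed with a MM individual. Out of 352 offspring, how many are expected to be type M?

Punnett square for MN × MM:
Offspring genotypes: 2 MM, 2 MN
Phenotype counts: 2 type M, 2 type MN
type M: 2 out of 4 → fraction 1/2
Expected count = 1/2 × 352 = 176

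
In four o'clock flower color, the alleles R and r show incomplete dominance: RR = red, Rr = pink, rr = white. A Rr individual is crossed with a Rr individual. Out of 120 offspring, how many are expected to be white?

Punnett square for Rr × Rr:
Offspring genotypes: 1 RR, 2 Rr, 1 rr
Phenotype counts: 1 red, 2 pink, 1 white
white: 1 out of 4 → fraction 1/4
Expected count = 1/4 × 120 = 30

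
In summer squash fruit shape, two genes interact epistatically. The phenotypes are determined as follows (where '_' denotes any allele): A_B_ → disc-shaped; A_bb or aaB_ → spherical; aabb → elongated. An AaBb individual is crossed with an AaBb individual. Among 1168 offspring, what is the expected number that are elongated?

Cross: AaBb × AaBb — consider each gene separately:
A gene: Aa × Aa → 1 AA, 2 Aa, 1 aa → 3 A_ : 1 aa (out of 4)
B gene: Bb × Bb → 1 BB, 2 Bb, 1 bb → 3 B_ : 1 bb (out of 4)
Genotype classes (out of 4 × 4 = 16): A_B_ = 3×3 = 9; A_bb = 3×1 = 3; aaB_ = 1×3 = 3; aabb = 1×1 = 1
Apply the phenotype rules: A_B_ (9) → disc-shaped; A_bb (3) + aaB_ (3) → spherical; aabb (1) → elongated
Phenotype counts (out of 16): 9 disc-shaped, 6 spherical, 1 elongated
elongated: 1 out of 16 → fraction 1/16
Expected count = 1/16 × 1168 = 73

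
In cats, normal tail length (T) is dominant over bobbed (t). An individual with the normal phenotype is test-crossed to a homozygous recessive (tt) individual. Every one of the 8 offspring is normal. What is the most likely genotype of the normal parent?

Test cross: ? × tt
All offspring are normal.
If the unknown parent were heterozygous (Tt), about half of 8 offspring would be bobbed; none are. The unknown parent is most likely homozygous dominant (TT).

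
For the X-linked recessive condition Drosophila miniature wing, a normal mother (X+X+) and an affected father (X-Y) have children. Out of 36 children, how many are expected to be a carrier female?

Cross: X+X+ × X-Y
Offspring: 2 X+X-, 2 X+Y
Probability of a carrier female: 2/4 = 1/2
Expected count = 1/2 × 36 = 18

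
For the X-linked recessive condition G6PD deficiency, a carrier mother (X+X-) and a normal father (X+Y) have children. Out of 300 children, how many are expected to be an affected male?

Cross: X+X- × X+Y
Offspring: 1 X+X+, 1 X+Y, 1 X+X-, 1 X-Y
Probability of an affected male: 1/4
Expected count = 1/4 × 300 = 75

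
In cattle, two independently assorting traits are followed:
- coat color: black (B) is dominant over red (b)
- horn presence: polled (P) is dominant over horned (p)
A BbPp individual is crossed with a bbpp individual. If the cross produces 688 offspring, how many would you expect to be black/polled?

Dihybrid cross BbPp × bbpp — consider each gene separately:
coat color: Bb × bb → 2 Bb, 2 bb → 2 B_ : 2 bb (out of 4)
horn presence: Pp × pp → 2 Pp, 2 pp → 2 P_ : 2 pp (out of 4)
Combine (counts out of 4 × 4 = 16): black/polled (B_P_) = 2×2 = 4; black/horned (B_pp) = 2×2 = 4; red/polled (bbP_) = 2×2 = 4; red/horned (bbpp) = 2×2 = 4
Phenotype counts (out of 16): 4 black/polled, 4 black/horned, 4 red/polled, 4 red/horned
black/polled: 4 out of 16 → fraction 1/4
Expected count = 1/4 × 688 = 172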